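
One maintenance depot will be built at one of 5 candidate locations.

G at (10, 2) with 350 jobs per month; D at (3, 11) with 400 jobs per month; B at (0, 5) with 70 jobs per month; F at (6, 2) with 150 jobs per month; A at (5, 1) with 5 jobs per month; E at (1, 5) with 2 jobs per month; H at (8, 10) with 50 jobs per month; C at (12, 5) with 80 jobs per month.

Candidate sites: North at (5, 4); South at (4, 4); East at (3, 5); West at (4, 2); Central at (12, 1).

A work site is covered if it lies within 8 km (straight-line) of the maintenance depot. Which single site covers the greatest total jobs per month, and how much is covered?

North, covering 1107

Coverage radius r = 8 km; a point is covered iff (Δx)²+(Δy)² ≤ 8² = 64.
  North (5, 4): covers {G, D, B, F, A, E, H, C} → 1107
  South (4, 4): covers {G, D, B, F, A, E, H} → 1027
  East (3, 5): covers {G, D, B, F, A, E, H} → 1027
  West (4, 2): covers {G, B, F, A, E} → 577
  Central (12, 1): covers {G, F, A, C} → 585
Maximum coverage at North: 1107 jobs per month.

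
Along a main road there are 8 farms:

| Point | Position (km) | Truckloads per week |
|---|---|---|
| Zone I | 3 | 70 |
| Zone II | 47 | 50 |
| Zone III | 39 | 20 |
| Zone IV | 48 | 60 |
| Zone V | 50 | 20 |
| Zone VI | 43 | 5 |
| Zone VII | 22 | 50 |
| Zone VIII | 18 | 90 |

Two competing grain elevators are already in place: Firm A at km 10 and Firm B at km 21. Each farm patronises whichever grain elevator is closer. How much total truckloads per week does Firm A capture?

70

The indifferent point is the midpoint (10+21)/2 = 15.5; farms left of it (closer to Firm A at 10) go to Firm A, those right go to Firm B.
  Zone I at 3 (w=70) → Firm A
  Zone VIII at 18 (w=90) → Firm B
  Zone VII at 22 (w=50) → Firm B
  Zone III at 39 (w=20) → Firm B
  Zone VI at 43 (w=5) → Firm B
  Zone II at 47 (w=50) → Firm B
  Zone IV at 48 (w=60) → Firm B
  Zone V at 50 (w=20) → Firm B
Firm A captures 70; Firm B captures 295.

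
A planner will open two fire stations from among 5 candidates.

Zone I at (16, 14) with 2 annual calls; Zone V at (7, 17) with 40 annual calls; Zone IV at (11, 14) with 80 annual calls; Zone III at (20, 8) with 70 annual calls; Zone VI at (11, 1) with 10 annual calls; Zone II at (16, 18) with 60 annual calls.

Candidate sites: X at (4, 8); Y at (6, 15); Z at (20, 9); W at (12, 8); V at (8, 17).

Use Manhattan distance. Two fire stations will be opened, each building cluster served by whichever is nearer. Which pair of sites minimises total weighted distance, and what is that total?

Evaluate every pair (each demand assigned to the nearer of the two):
  {Z, V}: total = 1318
  {Y, Z}: total = 1638
  {W, V}: total = 1720
  {Y, W}: total = 2040
  {Z, W}: total = 2068
  {X, V}: total = 2342
  {X, Z}: total = 2528
  {X, W}: total = 2540
  {X, Y}: total = 2662
  {Y, V}: total = 2742
Best pair: {Z, V} with total 1318.

{Z, V}, total 1318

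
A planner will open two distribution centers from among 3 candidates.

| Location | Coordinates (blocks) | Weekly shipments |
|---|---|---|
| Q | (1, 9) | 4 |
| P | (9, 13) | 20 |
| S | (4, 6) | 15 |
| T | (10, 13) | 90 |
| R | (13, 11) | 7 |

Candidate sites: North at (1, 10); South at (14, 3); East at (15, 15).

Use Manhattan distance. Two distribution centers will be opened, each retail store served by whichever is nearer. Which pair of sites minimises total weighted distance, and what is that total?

{North, East}, total 941

Evaluate every pair (each demand assigned to the nearer of the two):
  {North, East}: total = 941
  {South, East}: total = 1103
  {North, South}: total = 1472
Best pair: {North, East} with total 941.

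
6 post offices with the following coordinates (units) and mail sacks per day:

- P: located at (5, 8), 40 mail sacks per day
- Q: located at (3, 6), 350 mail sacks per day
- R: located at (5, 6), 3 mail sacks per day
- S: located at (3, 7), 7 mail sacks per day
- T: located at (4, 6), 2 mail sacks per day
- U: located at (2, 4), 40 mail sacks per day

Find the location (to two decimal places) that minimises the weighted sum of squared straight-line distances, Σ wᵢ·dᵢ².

The minimiser of Σwᵢ‖p−pᵢ‖² is the weighted centroid p* = (Σwᵢpᵢ)/(Σwᵢ).
Σwᵢ = 442.
Σwᵢxᵢ = 40·5 + 350·3 + 3·5 + 7·3 + 2·4 + 40·2 = 1374.
Σwᵢyᵢ = 40·8 + 350·6 + 3·6 + 7·7 + 2·6 + 40·4 = 2659.
x* = 1374/442 = 3.11, y* = 2659/442 = 6.02.

(3.11, 6.02)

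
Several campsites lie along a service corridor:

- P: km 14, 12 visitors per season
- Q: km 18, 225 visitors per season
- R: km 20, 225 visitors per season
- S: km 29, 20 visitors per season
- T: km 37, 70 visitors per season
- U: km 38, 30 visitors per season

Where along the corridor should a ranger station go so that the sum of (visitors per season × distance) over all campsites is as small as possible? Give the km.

x = 20

For a sum of weighted absolute distances on a line, the optimum is the weighted median (not the mean). Total weight W = 582; half-weight = 291.
Sort by position and accumulate weight:
  km 14 (P, w=12) → cum 12
  km 18 (Q, w=225) → cum 237
  km 20 (R, w=225) → cum 462  ≥ 291 → median here
  km 29 (S, w=20) → cum 482
  km 37 (T, w=70) → cum 552
  km 38 (U, w=30) → cum 582
Optimal location: km 20.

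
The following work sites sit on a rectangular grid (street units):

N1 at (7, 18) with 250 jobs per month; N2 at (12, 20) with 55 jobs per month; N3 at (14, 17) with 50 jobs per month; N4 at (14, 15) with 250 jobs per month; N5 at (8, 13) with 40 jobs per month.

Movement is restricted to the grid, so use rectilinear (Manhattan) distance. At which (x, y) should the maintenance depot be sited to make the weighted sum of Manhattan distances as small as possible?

Manhattan distance separates: Σwᵢ(|x−xᵢ|+|y−yᵢ|) = Σwᵢ|x−xᵢ| + Σwᵢ|y−yᵢ|, so x and y are optimised independently as 1-D weighted medians.
Total weight W = 645; half = 322.5.
x-coordinate, sorted with cumulative weight:
  x=7 (N1, w=250) cum 250
  x=8 (N5, w=40) cum 290
  x=12 (N2, w=55) cum 345  ← median
  x=14 (N3, w=50) cum 395
  x=14 (N4, w=250) cum 645
⇒ x* = 12
y-coordinate, sorted with cumulative weight:
  y=13 (N5, w=40) cum 40
  y=15 (N4, w=250) cum 290
  y=17 (N3, w=50) cum 340  ← median
  y=18 (N1, w=250) cum 590
  y=20 (N2, w=55) cum 645
⇒ y* = 17

(12, 17)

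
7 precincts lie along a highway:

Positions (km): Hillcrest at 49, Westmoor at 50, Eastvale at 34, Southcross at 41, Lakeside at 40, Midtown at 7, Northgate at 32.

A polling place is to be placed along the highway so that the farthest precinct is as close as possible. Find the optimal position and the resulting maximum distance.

location 28.5, max distance 21.5

The 1-center on a line is the midpoint of the two extreme points: leftmost at 7, rightmost at 50.
Optimal location = (7 + 50)/2 = 28.5; maximum distance = (50 − 7)/2 = 21.5.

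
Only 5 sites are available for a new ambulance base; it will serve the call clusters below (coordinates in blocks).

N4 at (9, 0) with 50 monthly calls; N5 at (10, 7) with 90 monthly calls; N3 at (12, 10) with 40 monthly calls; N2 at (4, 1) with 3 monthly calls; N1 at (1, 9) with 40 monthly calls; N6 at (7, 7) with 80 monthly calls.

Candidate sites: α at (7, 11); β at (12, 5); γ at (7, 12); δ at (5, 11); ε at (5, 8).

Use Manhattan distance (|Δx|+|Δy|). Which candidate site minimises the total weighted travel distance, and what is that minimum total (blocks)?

Total weighted distance at each candidate:
  α (7, 11): total = 2199
  β (12, 5): total = 2156
  γ (7, 12): total = 2502
  δ (5, 11): total = 2633
  ε (5, 8): total = 1964
Minimum is at ε with total 1964 blocks.

ε, total 1964 blocks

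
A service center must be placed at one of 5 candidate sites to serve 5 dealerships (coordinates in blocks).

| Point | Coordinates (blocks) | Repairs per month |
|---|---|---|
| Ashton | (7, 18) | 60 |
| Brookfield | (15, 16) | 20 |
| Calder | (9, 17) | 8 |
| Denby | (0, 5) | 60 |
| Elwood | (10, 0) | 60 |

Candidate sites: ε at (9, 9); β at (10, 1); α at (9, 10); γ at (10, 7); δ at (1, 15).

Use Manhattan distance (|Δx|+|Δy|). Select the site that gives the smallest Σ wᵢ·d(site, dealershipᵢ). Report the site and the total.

γ, total 2348 blocks

Total weighted distance at each candidate:
  ε (9, 9): total = 2364
  β (10, 1): total = 2636
  α (9, 10): total = 2396
  γ (10, 7): total = 2348
  δ (1, 15): total = 3020
Minimum is at γ with total 2348 blocks.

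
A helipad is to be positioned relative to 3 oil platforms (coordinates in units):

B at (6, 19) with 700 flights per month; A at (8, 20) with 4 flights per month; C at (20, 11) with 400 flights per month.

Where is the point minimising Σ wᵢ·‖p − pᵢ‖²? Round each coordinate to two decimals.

The minimiser of Σwᵢ‖p−pᵢ‖² is the weighted centroid p* = (Σwᵢpᵢ)/(Σwᵢ).
Σwᵢ = 1104.
Σwᵢxᵢ = 700·6 + 4·8 + 400·20 = 12232.
Σwᵢyᵢ = 700·19 + 4·20 + 400·11 = 17780.
x* = 12232/1104 = 11.08, y* = 17780/1104 = 16.11.

(11.08, 16.11)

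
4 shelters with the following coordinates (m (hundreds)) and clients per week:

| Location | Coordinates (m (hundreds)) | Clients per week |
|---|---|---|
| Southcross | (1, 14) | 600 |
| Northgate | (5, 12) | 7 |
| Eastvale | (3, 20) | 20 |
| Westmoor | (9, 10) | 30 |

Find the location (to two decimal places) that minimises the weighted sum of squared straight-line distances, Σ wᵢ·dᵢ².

(1.47, 13.98)

The minimiser of Σwᵢ‖p−pᵢ‖² is the weighted centroid p* = (Σwᵢpᵢ)/(Σwᵢ).
Σwᵢ = 657.
Σwᵢxᵢ = 600·1 + 7·5 + 20·3 + 30·9 = 965.
Σwᵢyᵢ = 600·14 + 7·12 + 20·20 + 30·10 = 9184.
x* = 965/657 = 1.47, y* = 9184/657 = 13.98.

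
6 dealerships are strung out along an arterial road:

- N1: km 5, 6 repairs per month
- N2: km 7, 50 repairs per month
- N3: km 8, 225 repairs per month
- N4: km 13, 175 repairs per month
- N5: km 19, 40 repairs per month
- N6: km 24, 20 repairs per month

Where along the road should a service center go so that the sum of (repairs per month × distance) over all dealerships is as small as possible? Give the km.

x = 8

For a sum of weighted absolute distances on a line, the optimum is the weighted median (not the mean). Total weight W = 516; half-weight = 258.
Sort by position and accumulate weight:
  km 5 (N1, w=6) → cum 6
  km 7 (N2, w=50) → cum 56
  km 8 (N3, w=225) → cum 281  ≥ 258 → median here
  km 13 (N4, w=175) → cum 456
  km 19 (N5, w=40) → cum 496
  km 24 (N6, w=20) → cum 516
Optimal location: km 8.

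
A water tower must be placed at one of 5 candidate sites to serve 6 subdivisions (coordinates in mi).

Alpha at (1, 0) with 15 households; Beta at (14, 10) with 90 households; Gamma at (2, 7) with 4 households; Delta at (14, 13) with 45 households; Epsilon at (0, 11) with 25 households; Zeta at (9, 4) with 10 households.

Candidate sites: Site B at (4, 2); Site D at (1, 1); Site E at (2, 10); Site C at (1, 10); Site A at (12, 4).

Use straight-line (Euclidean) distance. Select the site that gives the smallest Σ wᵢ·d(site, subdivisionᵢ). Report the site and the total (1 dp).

Total weighted distance at each candidate:
  Site B (4, 2): total = 2197.2
  Site D (1, 1): total = 2595.2
  Site E (2, 10): total = 1947.5
  Site C (1, 10): total = 2068.4
  Site A (12, 4): total = 1578.7
Minimum is at Site A with total 1578.7 mi.

Site A, total 1578.7 mi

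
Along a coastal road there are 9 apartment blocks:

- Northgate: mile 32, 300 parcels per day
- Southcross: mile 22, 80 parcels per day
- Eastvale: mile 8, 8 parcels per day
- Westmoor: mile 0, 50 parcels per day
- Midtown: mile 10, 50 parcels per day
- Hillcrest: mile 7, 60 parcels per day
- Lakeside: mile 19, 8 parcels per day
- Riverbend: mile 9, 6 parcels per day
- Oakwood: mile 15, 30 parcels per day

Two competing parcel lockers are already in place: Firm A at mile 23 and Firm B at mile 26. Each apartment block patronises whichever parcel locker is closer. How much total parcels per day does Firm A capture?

292

The indifferent point is the midpoint (23+26)/2 = 24.5; apartment blocks left of it (closer to Firm A at 23) go to Firm A, those right go to Firm B.
  Westmoor at 0 (w=50) → Firm A
  Hillcrest at 7 (w=60) → Firm A
  Eastvale at 8 (w=8) → Firm A
  Riverbend at 9 (w=6) → Firm A
  Midtown at 10 (w=50) → Firm A
  Oakwood at 15 (w=30) → Firm A
  Lakeside at 19 (w=8) → Firm A
  Southcross at 22 (w=80) → Firm A
  Northgate at 32 (w=300) → Firm B
Firm A captures 292; Firm B captures 300.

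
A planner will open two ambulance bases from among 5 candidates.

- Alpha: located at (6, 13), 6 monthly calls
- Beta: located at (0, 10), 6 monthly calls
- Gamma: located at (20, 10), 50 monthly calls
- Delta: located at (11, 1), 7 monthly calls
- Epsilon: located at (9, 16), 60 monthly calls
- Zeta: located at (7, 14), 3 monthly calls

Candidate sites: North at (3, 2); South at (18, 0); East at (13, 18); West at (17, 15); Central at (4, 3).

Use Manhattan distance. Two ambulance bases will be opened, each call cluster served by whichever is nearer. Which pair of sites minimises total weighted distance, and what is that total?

{East, West}, total 1121

Evaluate every pair (each demand assigned to the nearer of the two):
  {East, West}: total = 1121
  {West, Central}: total = 1174
  {North, West}: total = 1180
  {South, West}: total = 1239
  {South, East}: total = 1244
  {North, East}: total = 1341
  {East, Central}: total = 1341
  {South, Central}: total = 1916
  {North, South}: total = 2054
  {North, Central}: total = 2473
Best pair: {East, West} with total 1121.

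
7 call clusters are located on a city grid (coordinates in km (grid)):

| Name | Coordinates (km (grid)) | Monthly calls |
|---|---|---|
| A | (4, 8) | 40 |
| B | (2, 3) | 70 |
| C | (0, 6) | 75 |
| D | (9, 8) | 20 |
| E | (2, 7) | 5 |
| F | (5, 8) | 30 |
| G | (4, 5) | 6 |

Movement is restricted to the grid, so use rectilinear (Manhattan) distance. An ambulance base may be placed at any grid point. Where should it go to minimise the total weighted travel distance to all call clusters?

(2, 6)

Manhattan distance separates: Σwᵢ(|x−xᵢ|+|y−yᵢ|) = Σwᵢ|x−xᵢ| + Σwᵢ|y−yᵢ|, so x and y are optimised independently as 1-D weighted medians.
Total weight W = 246; half = 123.
x-coordinate, sorted with cumulative weight:
  x=0 (C, w=75) cum 75
  x=2 (B, w=70) cum 145  ← median
  x=2 (E, w=5) cum 150
  x=4 (A, w=40) cum 190
  x=4 (G, w=6) cum 196
  x=5 (F, w=30) cum 226
  x=9 (D, w=20) cum 246
⇒ x* = 2
y-coordinate, sorted with cumulative weight:
  y=3 (B, w=70) cum 70
  y=5 (G, w=6) cum 76
  y=6 (C, w=75) cum 151  ← median
  y=7 (E, w=5) cum 156
  y=8 (A, w=40) cum 196
  y=8 (D, w=20) cum 216
  y=8 (F, w=30) cum 246
⇒ y* = 6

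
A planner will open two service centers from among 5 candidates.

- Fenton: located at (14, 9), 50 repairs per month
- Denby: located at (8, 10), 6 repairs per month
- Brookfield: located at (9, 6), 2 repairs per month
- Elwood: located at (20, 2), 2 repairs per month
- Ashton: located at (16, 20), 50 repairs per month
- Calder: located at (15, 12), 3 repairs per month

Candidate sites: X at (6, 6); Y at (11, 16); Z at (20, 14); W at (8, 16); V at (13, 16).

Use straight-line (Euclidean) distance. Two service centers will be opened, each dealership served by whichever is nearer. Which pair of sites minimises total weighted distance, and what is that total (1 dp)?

Evaluate every pair (each demand assigned to the nearer of the two):
  {X, V}: total = 678.9
  {W, V}: total = 704.4
  {Y, V}: total = 708.9
  {Z, V}: total = 709.4
  {X, Y}: total = 779.9
  {Y, Z}: total = 801.7
  {Y, W}: total = 807.3
  {X, Z}: total = 824.1
  {Z, W}: total = 847.3
  {X, W}: total = 960.6
Best pair: {X, V} with total 678.9.

{X, V}, total 678.9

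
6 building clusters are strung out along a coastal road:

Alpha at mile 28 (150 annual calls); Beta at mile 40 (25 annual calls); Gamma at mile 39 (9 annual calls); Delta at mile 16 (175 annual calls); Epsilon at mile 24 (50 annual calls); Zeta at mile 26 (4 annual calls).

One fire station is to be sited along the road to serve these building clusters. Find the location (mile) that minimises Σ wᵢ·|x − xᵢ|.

x = 24

For a sum of weighted absolute distances on a line, the optimum is the weighted median (not the mean). Total weight W = 413; half-weight = 206.5.
Sort by position and accumulate weight:
  mile 16 (Delta, w=175) → cum 175
  mile 24 (Epsilon, w=50) → cum 225  ≥ 206.5 → median here
  mile 26 (Zeta, w=4) → cum 229
  mile 28 (Alpha, w=150) → cum 379
  mile 39 (Gamma, w=9) → cum 388
  mile 40 (Beta, w=25) → cum 413
Optimal location: mile 24.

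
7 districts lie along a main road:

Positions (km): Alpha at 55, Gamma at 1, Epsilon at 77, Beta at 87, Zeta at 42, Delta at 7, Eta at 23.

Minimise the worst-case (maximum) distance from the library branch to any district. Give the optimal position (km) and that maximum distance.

The 1-center on a line is the midpoint of the two extreme points: leftmost at 1, rightmost at 87.
Optimal location = (1 + 87)/2 = 44; maximum distance = (87 − 1)/2 = 43.

location 44, max distance 43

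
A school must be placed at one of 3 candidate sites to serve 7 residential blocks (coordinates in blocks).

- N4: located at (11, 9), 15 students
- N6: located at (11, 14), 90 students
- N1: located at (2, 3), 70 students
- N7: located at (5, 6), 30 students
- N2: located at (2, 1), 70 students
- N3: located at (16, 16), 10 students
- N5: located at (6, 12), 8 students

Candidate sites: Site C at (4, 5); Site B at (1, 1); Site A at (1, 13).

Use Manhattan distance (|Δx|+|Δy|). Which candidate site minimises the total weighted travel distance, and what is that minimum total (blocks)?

Total weighted distance at each candidate:
  Site C (4, 5): total = 2667
  Site B (1, 1): total = 3318
  Site A (1, 13): total = 3438
Minimum is at Site C with total 2667 blocks.

Site C, total 2667 blocks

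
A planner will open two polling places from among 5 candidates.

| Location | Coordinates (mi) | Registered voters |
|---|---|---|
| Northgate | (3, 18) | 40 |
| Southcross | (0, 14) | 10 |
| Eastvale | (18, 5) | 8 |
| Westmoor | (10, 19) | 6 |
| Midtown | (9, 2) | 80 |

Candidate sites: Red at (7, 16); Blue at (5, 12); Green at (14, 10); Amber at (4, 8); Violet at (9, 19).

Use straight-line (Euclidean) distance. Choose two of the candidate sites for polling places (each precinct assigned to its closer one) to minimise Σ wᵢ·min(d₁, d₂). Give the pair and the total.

Evaluate every pair (each demand assigned to the nearer of the two):
  {Red, Amber}: total = 1015.8
  {Amber, Violet}: total = 1060.8
  {Red, Green}: total = 1083.1
  {Blue, Amber}: total = 1097.8
  {Green, Violet}: total = 1158.2
  {Blue, Green}: total = 1164.4
  {Green, Amber}: total = 1209.2
  {Red, Blue}: total = 1237.9
  {Blue, Violet}: total = 1282.9
  {Red, Violet}: total = 1513.5
Best pair: {Red, Amber} with total 1015.8.

{Red, Amber}, total 1015.8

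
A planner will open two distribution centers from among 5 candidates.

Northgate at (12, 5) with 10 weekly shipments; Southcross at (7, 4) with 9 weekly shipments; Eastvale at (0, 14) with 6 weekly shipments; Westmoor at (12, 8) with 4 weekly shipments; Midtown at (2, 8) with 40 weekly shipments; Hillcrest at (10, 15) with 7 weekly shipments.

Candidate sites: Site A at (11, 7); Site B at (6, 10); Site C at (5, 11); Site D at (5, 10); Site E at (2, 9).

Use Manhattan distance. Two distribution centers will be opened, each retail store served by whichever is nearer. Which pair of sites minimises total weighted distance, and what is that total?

{Site A, Site E}, total 246

Evaluate every pair (each demand assigned to the nearer of the two):
  {Site A, Site E}: total = 246
  {Site B, Site E}: total = 350
  {Site D, Site E}: total = 380
  {Site C, Site E}: total = 396
  {Site A, Site D}: total = 418
  {Site A, Site C}: total = 452
  {Site A, Site B}: total = 464
  {Site B, Site D}: total = 522
  {Site C, Site D}: total = 539
  {Site B, Site C}: total = 556
Best pair: {Site A, Site E} with total 246.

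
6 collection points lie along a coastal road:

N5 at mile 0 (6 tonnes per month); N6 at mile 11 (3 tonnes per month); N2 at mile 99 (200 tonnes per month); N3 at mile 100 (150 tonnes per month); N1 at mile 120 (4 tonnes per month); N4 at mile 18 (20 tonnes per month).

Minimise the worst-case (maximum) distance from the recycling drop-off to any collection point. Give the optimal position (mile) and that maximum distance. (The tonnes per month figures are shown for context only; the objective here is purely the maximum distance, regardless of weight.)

The 1-center on a line is the midpoint of the two extreme points: leftmost at 0, rightmost at 120.
Optimal location = (0 + 120)/2 = 60; maximum distance = (120 − 0)/2 = 60.

location 60, max distance 60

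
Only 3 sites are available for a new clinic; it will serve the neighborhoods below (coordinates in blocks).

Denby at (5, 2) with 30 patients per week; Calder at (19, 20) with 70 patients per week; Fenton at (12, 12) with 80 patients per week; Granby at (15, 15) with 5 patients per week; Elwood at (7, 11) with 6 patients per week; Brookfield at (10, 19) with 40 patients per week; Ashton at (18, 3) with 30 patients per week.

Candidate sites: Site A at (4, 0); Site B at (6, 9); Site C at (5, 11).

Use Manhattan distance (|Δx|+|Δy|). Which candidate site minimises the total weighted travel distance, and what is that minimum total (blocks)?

Site C, total 3752 blocks

Total weighted distance at each candidate:
  Site A (4, 0): total = 5864
  Site B (6, 9): total = 3833
  Site C (5, 11): total = 3752
Minimum is at Site C with total 3752 blocks.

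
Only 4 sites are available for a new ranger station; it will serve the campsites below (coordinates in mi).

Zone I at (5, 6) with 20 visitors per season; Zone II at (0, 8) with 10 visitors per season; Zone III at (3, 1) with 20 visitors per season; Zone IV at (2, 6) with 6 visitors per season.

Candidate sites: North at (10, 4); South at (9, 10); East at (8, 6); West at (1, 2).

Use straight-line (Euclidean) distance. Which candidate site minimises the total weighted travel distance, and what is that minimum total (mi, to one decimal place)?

West, total 243.4 mi

Total weighted distance at each candidate:
  North (10, 4): total = 417.2
  South (9, 10): total = 470.0
  East (8, 6): total = 319.9
  West (1, 2): total = 243.4
Minimum is at West with total 243.4 mi.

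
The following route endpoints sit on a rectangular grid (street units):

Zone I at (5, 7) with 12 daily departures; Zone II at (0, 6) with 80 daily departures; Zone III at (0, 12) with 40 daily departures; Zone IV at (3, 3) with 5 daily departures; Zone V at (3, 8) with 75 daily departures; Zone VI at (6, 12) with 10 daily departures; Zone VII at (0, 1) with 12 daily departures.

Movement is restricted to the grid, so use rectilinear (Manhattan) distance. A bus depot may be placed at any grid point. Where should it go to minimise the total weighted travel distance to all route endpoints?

Manhattan distance separates: Σwᵢ(|x−xᵢ|+|y−yᵢ|) = Σwᵢ|x−xᵢ| + Σwᵢ|y−yᵢ|, so x and y are optimised independently as 1-D weighted medians.
Total weight W = 234; half = 117.
x-coordinate, sorted with cumulative weight:
  x=0 (Zone II, w=80) cum 80
  x=0 (Zone III, w=40) cum 120  ← median
  x=0 (Zone VII, w=12) cum 132
  x=3 (Zone IV, w=5) cum 137
  x=3 (Zone V, w=75) cum 212
  x=5 (Zone I, w=12) cum 224
  x=6 (Zone VI, w=10) cum 234
⇒ x* = 0
y-coordinate, sorted with cumulative weight:
  y=1 (Zone VII, w=12) cum 12
  y=3 (Zone IV, w=5) cum 17
  y=6 (Zone II, w=80) cum 97
  y=7 (Zone I, w=12) cum 109
  y=8 (Zone V, w=75) cum 184  ← median
  y=12 (Zone III, w=40) cum 224
  y=12 (Zone VI, w=10) cum 234
⇒ y* = 8

(0, 8)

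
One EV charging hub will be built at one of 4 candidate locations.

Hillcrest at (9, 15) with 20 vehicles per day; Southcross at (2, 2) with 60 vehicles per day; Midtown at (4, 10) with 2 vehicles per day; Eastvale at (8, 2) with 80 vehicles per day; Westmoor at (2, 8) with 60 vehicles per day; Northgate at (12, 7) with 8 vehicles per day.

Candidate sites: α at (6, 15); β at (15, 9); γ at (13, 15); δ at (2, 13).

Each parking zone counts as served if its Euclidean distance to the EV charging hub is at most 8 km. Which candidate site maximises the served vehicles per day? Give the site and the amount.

Coverage radius r = 8 km; a point is covered iff (Δx)²+(Δy)² ≤ 8² = 64.
  α (6, 15): covers {Hillcrest, Midtown} → 22
  β (15, 9): covers {Northgate} → 8
  γ (13, 15): covers {Hillcrest} → 20
  δ (2, 13): covers {Hillcrest, Midtown, Westmoor} → 82
Maximum coverage at δ: 82 vehicles per day.

δ, covering 82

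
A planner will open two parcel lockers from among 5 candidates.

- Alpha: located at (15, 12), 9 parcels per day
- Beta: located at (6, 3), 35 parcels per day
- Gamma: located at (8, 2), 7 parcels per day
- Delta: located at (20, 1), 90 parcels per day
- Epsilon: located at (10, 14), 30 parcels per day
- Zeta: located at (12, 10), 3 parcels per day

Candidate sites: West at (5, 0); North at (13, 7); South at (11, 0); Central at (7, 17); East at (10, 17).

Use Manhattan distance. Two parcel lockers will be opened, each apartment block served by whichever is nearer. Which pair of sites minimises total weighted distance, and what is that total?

Evaluate every pair (each demand assigned to the nearer of the two):
  {South, East}: total = 1422
  {South, Central}: total = 1545
  {North, South}: total = 1590
  {West, South}: total = 1702
  {West, North}: total = 1720
  {North, East}: total = 1790
  {West, East}: total = 1822
  {North, Central}: total = 1880
  {West, Central}: total = 1948
  {Central, East}: total = 3184
Best pair: {South, East} with total 1422.

{South, East}, total 1422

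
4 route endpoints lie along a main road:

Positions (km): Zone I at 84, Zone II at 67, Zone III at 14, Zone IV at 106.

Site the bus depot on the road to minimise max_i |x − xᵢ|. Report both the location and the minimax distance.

location 60, max distance 46

The 1-center on a line is the midpoint of the two extreme points: leftmost at 14, rightmost at 106.
Optimal location = (14 + 106)/2 = 60; maximum distance = (106 − 14)/2 = 46.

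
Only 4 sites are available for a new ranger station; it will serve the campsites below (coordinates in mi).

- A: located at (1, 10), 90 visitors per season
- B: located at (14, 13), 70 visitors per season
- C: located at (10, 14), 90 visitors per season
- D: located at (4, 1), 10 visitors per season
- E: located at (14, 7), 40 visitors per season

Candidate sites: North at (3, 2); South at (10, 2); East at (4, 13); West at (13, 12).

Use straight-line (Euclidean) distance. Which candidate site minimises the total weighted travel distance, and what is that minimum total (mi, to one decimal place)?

Total weighted distance at each candidate:
  North (3, 2): total = 3578.9
  South (10, 2): total = 3300.0
  East (4, 13): total = 2215.8
  West (13, 12): total = 1864.5
Minimum is at West with total 1864.5 mi.

West, total 1864.5 mi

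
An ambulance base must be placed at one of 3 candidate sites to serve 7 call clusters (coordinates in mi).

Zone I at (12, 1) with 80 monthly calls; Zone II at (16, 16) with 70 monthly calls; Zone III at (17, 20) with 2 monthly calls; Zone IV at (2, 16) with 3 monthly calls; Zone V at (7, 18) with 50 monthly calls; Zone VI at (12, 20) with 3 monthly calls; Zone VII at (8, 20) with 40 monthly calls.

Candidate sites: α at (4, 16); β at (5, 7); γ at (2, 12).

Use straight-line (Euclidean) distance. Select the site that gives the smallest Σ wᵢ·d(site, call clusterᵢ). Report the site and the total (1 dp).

Total weighted distance at each candidate:
  α (4, 16): total = 2666.6
  β (5, 7): total = 2933.3
  γ (2, 12): total = 3083.4
Minimum is at α with total 2666.6 mi.

α, total 2666.6 mi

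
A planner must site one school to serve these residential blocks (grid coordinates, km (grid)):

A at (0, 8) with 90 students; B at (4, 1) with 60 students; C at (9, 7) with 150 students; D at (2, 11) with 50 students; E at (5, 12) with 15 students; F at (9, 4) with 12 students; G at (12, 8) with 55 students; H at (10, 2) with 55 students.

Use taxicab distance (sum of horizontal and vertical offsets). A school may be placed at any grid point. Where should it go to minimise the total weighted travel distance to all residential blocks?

(9, 7)

Manhattan distance separates: Σwᵢ(|x−xᵢ|+|y−yᵢ|) = Σwᵢ|x−xᵢ| + Σwᵢ|y−yᵢ|, so x and y are optimised independently as 1-D weighted medians.
Total weight W = 487; half = 243.5.
x-coordinate, sorted with cumulative weight:
  x=0 (A, w=90) cum 90
  x=2 (D, w=50) cum 140
  x=4 (B, w=60) cum 200
  x=5 (E, w=15) cum 215
  x=9 (C, w=150) cum 365  ← median
  x=9 (F, w=12) cum 377
  x=10 (H, w=55) cum 432
  x=12 (G, w=55) cum 487
⇒ x* = 9
y-coordinate, sorted with cumulative weight:
  y=1 (B, w=60) cum 60
  y=2 (H, w=55) cum 115
  y=4 (F, w=12) cum 127
  y=7 (C, w=150) cum 277  ← median
  y=8 (A, w=90) cum 367
  y=8 (G, w=55) cum 422
  y=11 (D, w=50) cum 472
  y=12 (E, w=15) cum 487
⇒ y* = 7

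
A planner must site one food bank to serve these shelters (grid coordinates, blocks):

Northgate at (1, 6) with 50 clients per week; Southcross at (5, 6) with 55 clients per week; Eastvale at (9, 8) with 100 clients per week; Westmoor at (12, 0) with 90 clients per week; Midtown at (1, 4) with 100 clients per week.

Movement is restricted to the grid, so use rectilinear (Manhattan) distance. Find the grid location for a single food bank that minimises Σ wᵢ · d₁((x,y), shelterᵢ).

Manhattan distance separates: Σwᵢ(|x−xᵢ|+|y−yᵢ|) = Σwᵢ|x−xᵢ| + Σwᵢ|y−yᵢ|, so x and y are optimised independently as 1-D weighted medians.
Total weight W = 395; half = 197.5.
x-coordinate, sorted with cumulative weight:
  x=1 (Northgate, w=50) cum 50
  x=1 (Midtown, w=100) cum 150
  x=5 (Southcross, w=55) cum 205  ← median
  x=9 (Eastvale, w=100) cum 305
  x=12 (Westmoor, w=90) cum 395
⇒ x* = 5
y-coordinate, sorted with cumulative weight:
  y=0 (Westmoor, w=90) cum 90
  y=4 (Midtown, w=100) cum 190
  y=6 (Northgate, w=50) cum 240  ← median
  y=6 (Southcross, w=55) cum 295
  y=8 (Eastvale, w=100) cum 395
⇒ y* = 6

(5, 6)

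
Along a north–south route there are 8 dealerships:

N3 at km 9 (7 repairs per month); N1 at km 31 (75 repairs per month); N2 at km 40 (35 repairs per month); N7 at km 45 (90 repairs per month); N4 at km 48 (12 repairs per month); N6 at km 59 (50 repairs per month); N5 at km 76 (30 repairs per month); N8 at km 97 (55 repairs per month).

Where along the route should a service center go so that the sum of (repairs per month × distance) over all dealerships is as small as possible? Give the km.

x = 45

For a sum of weighted absolute distances on a line, the optimum is the weighted median (not the mean). Total weight W = 354; half-weight = 177.
Sort by position and accumulate weight:
  km 9 (N3, w=7) → cum 7
  km 31 (N1, w=75) → cum 82
  km 40 (N2, w=35) → cum 117
  km 45 (N7, w=90) → cum 207  ≥ 177 → median here
  km 48 (N4, w=12) → cum 219
  km 59 (N6, w=50) → cum 269
  km 76 (N5, w=30) → cum 299
  km 97 (N8, w=55) → cum 354
Optimal location: km 45.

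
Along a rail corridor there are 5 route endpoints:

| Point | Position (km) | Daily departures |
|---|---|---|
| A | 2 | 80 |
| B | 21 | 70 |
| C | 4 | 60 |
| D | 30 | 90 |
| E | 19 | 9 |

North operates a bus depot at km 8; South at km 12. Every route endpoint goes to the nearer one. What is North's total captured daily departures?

140

The indifferent point is the midpoint (8+12)/2 = 10; route endpoints left of it (closer to North at 8) go to North, those right go to South.
  A at 2 (w=80) → North
  C at 4 (w=60) → North
  E at 19 (w=9) → South
  B at 21 (w=70) → South
  D at 30 (w=90) → South
North captures 140; South captures 169.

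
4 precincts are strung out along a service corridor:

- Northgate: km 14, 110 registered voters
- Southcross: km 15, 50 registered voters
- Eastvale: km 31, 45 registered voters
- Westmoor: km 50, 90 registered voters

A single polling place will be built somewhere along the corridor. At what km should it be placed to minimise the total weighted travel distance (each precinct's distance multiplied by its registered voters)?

For a sum of weighted absolute distances on a line, the optimum is the weighted median (not the mean). Total weight W = 295; half-weight = 147.5.
Sort by position and accumulate weight:
  km 14 (Northgate, w=110) → cum 110
  km 15 (Southcross, w=50) → cum 160  ≥ 147.5 → median here
  km 31 (Eastvale, w=45) → cum 205
  km 50 (Westmoor, w=90) → cum 295
Optimal location: km 15.

x = 15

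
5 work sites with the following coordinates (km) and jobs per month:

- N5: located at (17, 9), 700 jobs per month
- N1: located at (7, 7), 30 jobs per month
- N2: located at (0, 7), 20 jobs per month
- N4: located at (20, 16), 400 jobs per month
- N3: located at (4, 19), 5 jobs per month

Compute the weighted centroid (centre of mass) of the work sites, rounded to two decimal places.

The minimiser of Σwᵢ‖p−pᵢ‖² is the weighted centroid p* = (Σwᵢpᵢ)/(Σwᵢ).
Σwᵢ = 1155.
Σwᵢxᵢ = 700·17 + 30·7 + 20·0 + 400·20 + 5·4 = 20130.
Σwᵢyᵢ = 700·9 + 30·7 + 20·7 + 400·16 + 5·19 = 13145.
x* = 20130/1155 = 17.43, y* = 13145/1155 = 11.38.

(17.43, 11.38)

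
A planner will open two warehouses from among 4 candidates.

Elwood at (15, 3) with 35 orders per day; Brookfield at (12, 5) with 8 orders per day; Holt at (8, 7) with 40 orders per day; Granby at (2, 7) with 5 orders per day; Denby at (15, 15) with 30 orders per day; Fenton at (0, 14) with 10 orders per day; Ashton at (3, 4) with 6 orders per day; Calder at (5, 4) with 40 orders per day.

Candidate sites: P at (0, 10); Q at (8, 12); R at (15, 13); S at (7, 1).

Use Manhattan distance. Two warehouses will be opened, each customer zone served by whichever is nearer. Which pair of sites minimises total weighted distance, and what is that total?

Evaluate every pair (each demand assigned to the nearer of the two):
  {R, S}: total = 1219
  {Q, S}: total = 1319
  {Q, R}: total = 1371
  {P, R}: total = 1497
  {P, S}: total = 1609
  {P, Q}: total = 1707
Best pair: {R, S} with total 1219.

{R, S}, total 1219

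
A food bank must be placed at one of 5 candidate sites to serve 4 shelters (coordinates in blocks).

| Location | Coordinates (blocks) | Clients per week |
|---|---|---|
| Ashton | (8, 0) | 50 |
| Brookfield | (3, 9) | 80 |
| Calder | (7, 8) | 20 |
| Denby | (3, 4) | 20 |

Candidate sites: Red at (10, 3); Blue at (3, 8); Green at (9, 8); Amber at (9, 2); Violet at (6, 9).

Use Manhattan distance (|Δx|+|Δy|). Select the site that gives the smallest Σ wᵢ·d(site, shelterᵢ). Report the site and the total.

Total weighted distance at each candidate:
  Red (10, 3): total = 1610
  Blue (3, 8): total = 890
  Green (9, 8): total = 1250
  Amber (9, 2): total = 1510
  Violet (6, 9): total = 990
Minimum is at Blue with total 890 blocks.

Blue, total 890 blocks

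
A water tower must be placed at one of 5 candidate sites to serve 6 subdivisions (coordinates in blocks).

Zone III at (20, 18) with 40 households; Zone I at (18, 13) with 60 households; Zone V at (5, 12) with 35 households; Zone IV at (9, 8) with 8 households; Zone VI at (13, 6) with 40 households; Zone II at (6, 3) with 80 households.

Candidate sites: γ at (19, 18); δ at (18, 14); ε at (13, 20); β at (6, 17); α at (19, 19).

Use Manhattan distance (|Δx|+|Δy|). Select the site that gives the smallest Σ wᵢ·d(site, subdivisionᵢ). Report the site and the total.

Total weighted distance at each candidate:
  γ (19, 18): total = 4220
  δ (18, 14): total = 3305
  ε (13, 20): total = 4248
  β (6, 17): total = 3706
  α (19, 19): total = 4483
Minimum is at δ with total 3305 blocks.

δ, total 3305 blocks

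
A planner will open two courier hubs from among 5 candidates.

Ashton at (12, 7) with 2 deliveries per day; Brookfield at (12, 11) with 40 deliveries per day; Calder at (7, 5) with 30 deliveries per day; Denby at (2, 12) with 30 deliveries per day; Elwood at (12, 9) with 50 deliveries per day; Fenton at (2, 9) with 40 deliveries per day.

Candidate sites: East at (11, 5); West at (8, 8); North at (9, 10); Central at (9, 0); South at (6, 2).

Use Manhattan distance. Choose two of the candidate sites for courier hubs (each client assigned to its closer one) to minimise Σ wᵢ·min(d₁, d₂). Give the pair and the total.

Evaluate every pair (each demand assigned to the nearer of the two):
  {West, North}: total = 1040
  {East, North}: total = 1076
  {North, South}: total = 1082
  {North, Central}: total = 1172
  {East, West}: total = 1236
  {West, Central}: total = 1240
  {West, South}: total = 1240
  {East, South}: total = 1516
  {East, Central}: total = 1656
  {Central, South}: total = 2160
Best pair: {West, North} with total 1040.

{West, North}, total 1040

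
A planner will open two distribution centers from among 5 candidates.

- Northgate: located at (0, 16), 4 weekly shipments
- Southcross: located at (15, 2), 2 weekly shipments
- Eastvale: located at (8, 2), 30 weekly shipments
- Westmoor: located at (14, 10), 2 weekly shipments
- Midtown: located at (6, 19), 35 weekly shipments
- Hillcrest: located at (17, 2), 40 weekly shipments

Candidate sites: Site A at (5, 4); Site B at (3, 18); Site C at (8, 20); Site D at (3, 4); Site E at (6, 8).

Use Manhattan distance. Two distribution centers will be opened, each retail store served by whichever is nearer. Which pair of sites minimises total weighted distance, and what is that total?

Evaluate every pair (each demand assigned to the nearer of the two):
  {Site A, Site C}: total = 917
  {Site A, Site B}: total = 924
  {Site C, Site D}: total = 1063
  {Site B, Site D}: total = 1072
  {Site C, Site E}: total = 1123
  {Site B, Site E}: total = 1130
  {Site A, Site E}: total = 1195
  {Site D, Site E}: total = 1339
  {Site A, Site D}: total = 1384
  {Site B, Site C}: total = 1827
Best pair: {Site A, Site C} with total 917.

{Site A, Site C}, total 917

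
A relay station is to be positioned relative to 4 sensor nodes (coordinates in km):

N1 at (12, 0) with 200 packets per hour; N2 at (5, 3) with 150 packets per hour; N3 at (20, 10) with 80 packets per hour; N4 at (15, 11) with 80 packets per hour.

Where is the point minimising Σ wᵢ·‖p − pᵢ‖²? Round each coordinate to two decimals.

The minimiser of Σwᵢ‖p−pᵢ‖² is the weighted centroid p* = (Σwᵢpᵢ)/(Σwᵢ).
Σwᵢ = 510.
Σwᵢxᵢ = 200·12 + 150·5 + 80·20 + 80·15 = 5950.
Σwᵢyᵢ = 200·0 + 150·3 + 80·10 + 80·11 = 2130.
x* = 5950/510 = 11.67, y* = 2130/510 = 4.18.

(11.67, 4.18)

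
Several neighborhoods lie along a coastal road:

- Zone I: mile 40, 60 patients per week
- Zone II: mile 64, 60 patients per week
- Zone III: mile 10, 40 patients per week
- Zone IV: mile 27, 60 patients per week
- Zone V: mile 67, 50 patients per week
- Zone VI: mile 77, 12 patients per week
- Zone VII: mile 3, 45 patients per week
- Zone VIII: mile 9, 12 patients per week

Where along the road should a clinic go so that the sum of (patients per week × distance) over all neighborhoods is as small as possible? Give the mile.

For a sum of weighted absolute distances on a line, the optimum is the weighted median (not the mean). Total weight W = 339; half-weight = 169.5.
Sort by position and accumulate weight:
  mile 3 (Zone VII, w=45) → cum 45
  mile 9 (Zone VIII, w=12) → cum 57
  mile 10 (Zone III, w=40) → cum 97
  mile 27 (Zone IV, w=60) → cum 157
  mile 40 (Zone I, w=60) → cum 217  ≥ 169.5 → median here
  mile 64 (Zone II, w=60) → cum 277
  mile 67 (Zone V, w=50) → cum 327
  mile 77 (Zone VI, w=12) → cum 339
Optimal location: mile 40.

x = 40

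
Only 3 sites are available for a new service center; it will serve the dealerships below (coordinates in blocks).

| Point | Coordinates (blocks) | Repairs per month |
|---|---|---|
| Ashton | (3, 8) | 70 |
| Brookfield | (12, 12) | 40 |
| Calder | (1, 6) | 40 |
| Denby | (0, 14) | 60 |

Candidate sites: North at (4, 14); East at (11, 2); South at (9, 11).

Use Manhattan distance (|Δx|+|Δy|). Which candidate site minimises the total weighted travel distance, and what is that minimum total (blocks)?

North, total 1570 blocks

Total weighted distance at each candidate:
  North (4, 14): total = 1570
  East (11, 2): total = 3360
  South (9, 11): total = 2030
Minimum is at North with total 1570 blocks.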